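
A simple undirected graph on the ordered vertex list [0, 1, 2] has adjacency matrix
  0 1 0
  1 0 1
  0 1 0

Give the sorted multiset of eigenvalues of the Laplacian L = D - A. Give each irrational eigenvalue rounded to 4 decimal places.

Each diagonal entry of L is the vertex degree and each off-diagonal entry is -1 where an edge is present, 0 otherwise; in the order [0, 1, 2] the diagonal is [1, 2, 1]. L is symmetric positive semidefinite, so every eigenvalue is real and nonnegative. The single zero eigenvalue shows the graph is connected.

[0, 1, 3]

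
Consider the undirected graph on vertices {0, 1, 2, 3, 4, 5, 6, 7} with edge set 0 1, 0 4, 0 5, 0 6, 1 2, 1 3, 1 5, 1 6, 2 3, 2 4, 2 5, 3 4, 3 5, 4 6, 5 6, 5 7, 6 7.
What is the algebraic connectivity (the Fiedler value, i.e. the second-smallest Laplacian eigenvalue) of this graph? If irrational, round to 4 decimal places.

1.7922

Reading degrees in the order [0, 1, 2, 3, 4, 5, 6, 7] gives [4, 5, 4, 4, 4, 6, 5, 2]; set D = diag(4, 5, 4, 4, 4, 6, 5, 2) and form L = D - A. Computing the eigenvalues of L and sorting gives [0, 1.7922, 3.2962, 4.1709, 5, 5.6711, 6.5941, 7.4756]. The Fiedler value lambda_2 = 1.7922 is strictly positive, so the graph is connected.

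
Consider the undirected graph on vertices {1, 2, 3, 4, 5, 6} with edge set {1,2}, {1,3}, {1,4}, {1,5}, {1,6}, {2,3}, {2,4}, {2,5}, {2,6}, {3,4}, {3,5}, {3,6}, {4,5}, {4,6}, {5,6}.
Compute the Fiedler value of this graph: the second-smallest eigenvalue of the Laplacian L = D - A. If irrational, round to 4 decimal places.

6

With the vertex order [1, 2, 3, 4, 5, 6], the degrees are [5, 5, 5, 5, 5, 5], giving D = diag(5, 5, 5, 5, 5, 5) and L = D - A. The sorted Laplacian eigenvalues are [0, 6, 6, 6, 6, 6]; the algebraic connectivity is the second entry, 6. By the matrix-tree theorem the graph has (1/6) * product of the nonzero eigenvalues = 1296 spanning trees.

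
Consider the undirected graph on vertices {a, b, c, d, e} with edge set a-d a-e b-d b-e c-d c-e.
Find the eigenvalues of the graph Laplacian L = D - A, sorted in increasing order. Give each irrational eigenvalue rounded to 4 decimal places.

Reading degrees in the order [a, b, c, d, e] gives [2, 2, 2, 3, 3]; set D = diag(2, 2, 2, 3, 3) and form L = D - A. Since every row of L sums to 0, the all-ones vector is in the kernel and 0 is an eigenvalue. The largest eigenvalue, 5, is at most the vertex count 5. The eigenvalues sum to 12, which equals trace(L) = 2|E|.

[0, 2, 2, 3, 5]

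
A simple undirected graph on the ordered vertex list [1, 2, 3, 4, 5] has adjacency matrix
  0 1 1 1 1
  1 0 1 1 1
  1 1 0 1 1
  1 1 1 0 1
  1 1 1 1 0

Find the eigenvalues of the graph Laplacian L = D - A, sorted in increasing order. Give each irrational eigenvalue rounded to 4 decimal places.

[0, 5, 5, 5, 5]

Reading degrees in the order [1, 2, 3, 4, 5] gives [4, 4, 4, 4, 4]; set D = diag(4, 4, 4, 4, 4) and form L = D - A. L is symmetric positive semidefinite, so every eigenvalue is real and nonnegative. The eigenvalues sum to 20, which equals trace(L) = 2|E|.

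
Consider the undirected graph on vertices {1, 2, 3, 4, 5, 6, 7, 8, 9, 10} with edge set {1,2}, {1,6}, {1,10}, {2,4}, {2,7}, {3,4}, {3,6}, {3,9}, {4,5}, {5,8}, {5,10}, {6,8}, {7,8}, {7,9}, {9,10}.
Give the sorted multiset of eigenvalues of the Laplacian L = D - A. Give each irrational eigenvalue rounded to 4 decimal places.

[0, 2, 2, 2, 2, 2, 5, 5, 5, 5]

With the vertex order [1, 2, 3, 4, 5, 6, 7, 8, 9, 10], the degrees are [3, 3, 3, 3, 3, 3, 3, 3, 3, 3], giving D = diag(3, 3, 3, 3, 3, 3, 3, 3, 3, 3) and L = D - A. Since every row of L sums to 0, the all-ones vector is in the kernel and 0 is an eigenvalue.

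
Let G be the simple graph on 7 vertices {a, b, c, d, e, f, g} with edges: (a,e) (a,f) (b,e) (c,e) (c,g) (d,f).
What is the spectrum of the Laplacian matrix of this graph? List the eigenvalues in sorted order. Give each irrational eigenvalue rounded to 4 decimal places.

[0, 0.2603, 0.6262, 1.4055, 2.2742, 3.0996, 4.3342]

Each diagonal entry of L is the vertex degree and each off-diagonal entry is -1 where an edge is present, 0 otherwise; in the order [a, b, c, d, e, f, g] the diagonal is [2, 1, 2, 1, 3, 2, 1]. The multiplicity of 0 as a Laplacian eigenvalue equals the number of connected components. The eigenvalues sum to 12, which equals trace(L) = 2|E|.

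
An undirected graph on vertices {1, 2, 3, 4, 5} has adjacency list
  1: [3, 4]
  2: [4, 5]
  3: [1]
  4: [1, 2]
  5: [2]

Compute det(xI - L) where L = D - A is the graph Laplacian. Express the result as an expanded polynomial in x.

x^5 - 8x^4 + 21x^3 - 20x^2 + 5x

Reading degrees in the order [1, 2, 3, 4, 5] gives [2, 2, 1, 2, 1]; set D = diag(2, 2, 1, 2, 1) and form L = D - A. Computing det(xI - L) by cofactor expansion (or equivalently via sum-over-permutations) gives x^5 - 8x^4 + 21x^3 - 20x^2 + 5x. The coefficient of x^4 equals -trace(L) = -8, matching the sum of degrees. There is one zero in the spectrum, matching the 1 component. The largest eigenvalue, 3.6180, is at most the vertex count 5.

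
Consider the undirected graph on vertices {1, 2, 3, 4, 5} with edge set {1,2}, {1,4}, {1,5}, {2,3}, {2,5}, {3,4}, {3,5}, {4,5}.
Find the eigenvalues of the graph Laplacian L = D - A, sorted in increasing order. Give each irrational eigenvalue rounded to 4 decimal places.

[0, 3, 3, 5, 5]

Each diagonal entry of L is the vertex degree and each off-diagonal entry is -1 where an edge is present, 0 otherwise; in the order [1, 2, 3, 4, 5] the diagonal is [3, 3, 3, 3, 4]. The multiplicity of 0 as a Laplacian eigenvalue equals the number of connected components. The eigenvalues sum to 16, which equals trace(L) = 2|E|.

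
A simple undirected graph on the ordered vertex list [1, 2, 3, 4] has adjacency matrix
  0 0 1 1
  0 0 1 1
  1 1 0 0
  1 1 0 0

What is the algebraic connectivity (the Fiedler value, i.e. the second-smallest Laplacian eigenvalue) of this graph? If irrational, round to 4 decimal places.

Each diagonal entry of L is the vertex degree and each off-diagonal entry is -1 where an edge is present, 0 otherwise; in the order [1, 2, 3, 4] the diagonal is [2, 2, 2, 2]. The sorted Laplacian eigenvalues are [0, 2, 2, 4]; the algebraic connectivity is the second entry, 2.

2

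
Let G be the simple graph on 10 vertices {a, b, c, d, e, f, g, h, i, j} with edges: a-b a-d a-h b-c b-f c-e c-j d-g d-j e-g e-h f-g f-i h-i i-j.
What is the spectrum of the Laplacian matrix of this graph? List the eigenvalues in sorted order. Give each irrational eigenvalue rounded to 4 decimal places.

Reading degrees in the order [a, b, c, d, e, f, g, h, i, j] gives [3, 3, 3, 3, 3, 3, 3, 3, 3, 3]; set D = diag(3, 3, 3, 3, 3, 3, 3, 3, 3, 3) and form L = D - A. L is symmetric positive semidefinite, so every eigenvalue is real and nonnegative. The single zero eigenvalue shows the graph is connected. By the matrix-tree theorem the graph has (1/10) * product of the nonzero eigenvalues = 2000 spanning trees. There is one zero in the spectrum, matching the 1 component.

[0, 2, 2, 2, 2, 2, 5, 5, 5, 5]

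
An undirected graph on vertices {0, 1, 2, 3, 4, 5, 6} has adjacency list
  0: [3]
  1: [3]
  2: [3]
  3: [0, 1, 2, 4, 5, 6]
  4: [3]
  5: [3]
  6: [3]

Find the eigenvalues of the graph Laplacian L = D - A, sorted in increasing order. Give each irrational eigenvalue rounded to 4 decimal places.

With the vertex order [0, 1, 2, 3, 4, 5, 6], the degrees are [1, 1, 1, 6, 1, 1, 1], giving D = diag(1, 1, 1, 6, 1, 1, 1) and L = D - A. Since every row of L sums to 0, the all-ones vector is in the kernel and 0 is an eigenvalue. The single zero eigenvalue shows the graph is connected.

[0, 1, 1, 1, 1, 1, 7]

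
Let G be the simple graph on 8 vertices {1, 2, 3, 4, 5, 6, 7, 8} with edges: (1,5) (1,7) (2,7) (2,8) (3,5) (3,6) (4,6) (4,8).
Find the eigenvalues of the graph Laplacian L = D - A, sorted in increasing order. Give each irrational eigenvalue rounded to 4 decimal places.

[0, 0.5858, 0.5858, 2, 2, 3.4142, 3.4142, 4]

Each diagonal entry of L is the vertex degree and each off-diagonal entry is -1 where an edge is present, 0 otherwise; in the order [1, 2, 3, 4, 5, 6, 7, 8] the diagonal is [2, 2, 2, 2, 2, 2, 2, 2]. L is symmetric positive semidefinite, so every eigenvalue is real and nonnegative. The largest eigenvalue, 4, is at most the vertex count 8.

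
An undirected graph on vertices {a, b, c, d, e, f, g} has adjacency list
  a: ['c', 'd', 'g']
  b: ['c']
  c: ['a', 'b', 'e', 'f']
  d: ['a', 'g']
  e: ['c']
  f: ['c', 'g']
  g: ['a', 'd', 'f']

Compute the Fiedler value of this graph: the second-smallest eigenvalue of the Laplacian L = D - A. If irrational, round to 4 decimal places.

0.6338

Each diagonal entry of L is the vertex degree and each off-diagonal entry is -1 where an edge is present, 0 otherwise; in the order [a, b, c, d, e, f, g] the diagonal is [3, 1, 4, 2, 1, 2, 3]. Computing the eigenvalues of L and sorting gives [0, 0.6338, 1, 1.7405, 3.3172, 3.8665, 5.4420]. The Fiedler value lambda_2 = 0.6338 is strictly positive, so the graph is connected. The eigenvalues sum to 16, which equals trace(L) = 2|E|. The largest eigenvalue, 5.4420, is at most the vertex count 7.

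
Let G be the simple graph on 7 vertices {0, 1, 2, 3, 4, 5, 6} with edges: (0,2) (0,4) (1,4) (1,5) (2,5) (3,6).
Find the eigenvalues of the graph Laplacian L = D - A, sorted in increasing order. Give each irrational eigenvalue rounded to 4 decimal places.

Each diagonal entry of L is the vertex degree and each off-diagonal entry is -1 where an edge is present, 0 otherwise; in the order [0, 1, 2, 3, 4, 5, 6] the diagonal is [2, 2, 2, 1, 2, 2, 1]. Since every row of L sums to 0, the all-ones vector is in the kernel and 0 is an eigenvalue. The 2 zero eigenvalues correspond to the 2 connected components. There are 2 zeros in the spectrum, matching the 2 components.

[0, 0, 1.3820, 1.3820, 2, 3.6180, 3.6180]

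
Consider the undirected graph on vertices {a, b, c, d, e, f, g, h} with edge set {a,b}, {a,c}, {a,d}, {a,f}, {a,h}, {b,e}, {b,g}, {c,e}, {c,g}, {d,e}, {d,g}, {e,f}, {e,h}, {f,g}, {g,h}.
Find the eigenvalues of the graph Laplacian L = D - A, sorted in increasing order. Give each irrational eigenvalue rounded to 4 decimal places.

[0, 3, 3, 3, 3, 5, 5, 8]

Reading degrees in the order [a, b, c, d, e, f, g, h] gives [5, 3, 3, 3, 5, 3, 5, 3]; set D = diag(5, 3, 3, 3, 5, 3, 5, 3) and form L = D - A. Diagonalising L (or applying a numerical eigensolver to the 8x8 matrix) gives the spectrum above. The single zero eigenvalue shows the graph is connected. The largest eigenvalue, 8, is at most the vertex count 8.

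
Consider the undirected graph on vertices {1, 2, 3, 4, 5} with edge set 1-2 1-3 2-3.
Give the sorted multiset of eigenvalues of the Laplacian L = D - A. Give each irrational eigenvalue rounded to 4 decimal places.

Each diagonal entry of L is the vertex degree and each off-diagonal entry is -1 where an edge is present, 0 otherwise; in the order [1, 2, 3, 4, 5] the diagonal is [2, 2, 2, 0, 0]. The multiplicity of 0 as a Laplacian eigenvalue equals the number of connected components. The 3 zero eigenvalues correspond to the 3 connected components. The largest eigenvalue, 3, is at most the vertex count 5.

[0, 0, 0, 3, 3]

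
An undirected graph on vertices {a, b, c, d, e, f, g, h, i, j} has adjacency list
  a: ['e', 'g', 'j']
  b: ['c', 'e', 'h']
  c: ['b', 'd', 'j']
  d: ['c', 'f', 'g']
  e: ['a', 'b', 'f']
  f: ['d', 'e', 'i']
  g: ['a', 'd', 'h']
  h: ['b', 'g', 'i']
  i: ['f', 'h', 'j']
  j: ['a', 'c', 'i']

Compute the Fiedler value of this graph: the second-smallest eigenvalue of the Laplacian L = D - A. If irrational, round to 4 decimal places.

Each diagonal entry of L is the vertex degree and each off-diagonal entry is -1 where an edge is present, 0 otherwise; in the order [a, b, c, d, e, f, g, h, i, j] the diagonal is [3, 3, 3, 3, 3, 3, 3, 3, 3, 3]. The sorted Laplacian eigenvalues are [0, 2, 2, 2, 2, 2, 5, 5, 5, 5]; the algebraic connectivity is the second entry, 2.

2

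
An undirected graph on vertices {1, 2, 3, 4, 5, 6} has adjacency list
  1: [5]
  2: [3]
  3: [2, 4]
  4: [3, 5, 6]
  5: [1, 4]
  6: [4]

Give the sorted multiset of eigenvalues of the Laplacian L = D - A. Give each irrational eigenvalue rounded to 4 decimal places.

With the vertex order [1, 2, 3, 4, 5, 6], the degrees are [1, 1, 2, 3, 2, 1], giving D = diag(1, 1, 2, 3, 2, 1) and L = D - A. The multiplicity of 0 as a Laplacian eigenvalue equals the number of connected components. The single zero eigenvalue shows the graph is connected.

[0, 0.3820, 0.6972, 2, 2.6180, 4.3028]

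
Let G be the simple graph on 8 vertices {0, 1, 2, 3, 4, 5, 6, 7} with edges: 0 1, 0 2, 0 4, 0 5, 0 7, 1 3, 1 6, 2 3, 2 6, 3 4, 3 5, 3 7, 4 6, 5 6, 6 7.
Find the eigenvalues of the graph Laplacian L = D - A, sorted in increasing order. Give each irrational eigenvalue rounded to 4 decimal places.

With the vertex order [0, 1, 2, 3, 4, 5, 6, 7], the degrees are [5, 3, 3, 5, 3, 3, 5, 3], giving D = diag(5, 3, 3, 5, 3, 3, 5, 3) and L = D - A. Since every row of L sums to 0, the all-ones vector is in the kernel and 0 is an eigenvalue. The largest eigenvalue, 8, is at most the vertex count 8.

[0, 3, 3, 3, 3, 5, 5, 8]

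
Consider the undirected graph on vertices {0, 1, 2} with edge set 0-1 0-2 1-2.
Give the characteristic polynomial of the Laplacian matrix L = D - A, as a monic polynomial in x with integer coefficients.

x^3 - 6x^2 + 9x

Each diagonal entry of L is the vertex degree and each off-diagonal entry is -1 where an edge is present, 0 otherwise; in the order [0, 1, 2] the diagonal is [2, 2, 2]. The eigenvalues of L are [0, 3, 3]; the characteristic polynomial is the product of (x - lambda_i), which multiplies out to x^3 - 6x^2 + 9x. The constant term is 0 because L is singular (the all-ones vector lies in its kernel). The eigenvalues sum to 6, which equals trace(L) = 2|E|.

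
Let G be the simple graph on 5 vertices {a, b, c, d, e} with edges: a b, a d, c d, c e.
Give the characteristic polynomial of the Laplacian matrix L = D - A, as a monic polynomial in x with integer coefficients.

Each diagonal entry of L is the vertex degree and each off-diagonal entry is -1 where an edge is present, 0 otherwise; in the order [a, b, c, d, e] the diagonal is [2, 1, 2, 2, 1]. L has integer entries, so p(x) = det(xI - L) has integer coefficients. Expanding the determinant yields x^5 - 8x^4 + 21x^3 - 20x^2 + 5x. The coefficient of x^4 equals -trace(L) = -8, matching the sum of degrees. By the matrix-tree theorem the graph has (1/5) * product of the nonzero eigenvalues = 1 spanning tree. The largest eigenvalue, 3.6180, is at most the vertex count 5.

x^5 - 8x^4 + 21x^3 - 20x^2 + 5x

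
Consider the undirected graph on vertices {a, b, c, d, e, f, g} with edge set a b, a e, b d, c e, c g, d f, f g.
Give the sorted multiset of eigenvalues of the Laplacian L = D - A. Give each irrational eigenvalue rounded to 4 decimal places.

[0, 0.7530, 0.7530, 2.4450, 2.4450, 3.8019, 3.8019]

With the vertex order [a, b, c, d, e, f, g], the degrees are [2, 2, 2, 2, 2, 2, 2], giving D = diag(2, 2, 2, 2, 2, 2, 2) and L = D - A. L is symmetric positive semidefinite, so every eigenvalue is real and nonnegative. By the matrix-tree theorem the graph has (1/7) * product of the nonzero eigenvalues = 7 spanning trees.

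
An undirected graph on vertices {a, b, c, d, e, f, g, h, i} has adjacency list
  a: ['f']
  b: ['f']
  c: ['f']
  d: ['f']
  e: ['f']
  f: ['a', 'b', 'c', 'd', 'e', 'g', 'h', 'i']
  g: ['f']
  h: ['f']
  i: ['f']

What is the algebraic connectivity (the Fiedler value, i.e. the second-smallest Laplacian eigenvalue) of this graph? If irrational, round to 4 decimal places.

Reading degrees in the order [a, b, c, d, e, f, g, h, i] gives [1, 1, 1, 1, 1, 8, 1, 1, 1]; set D = diag(1, 1, 1, 1, 1, 8, 1, 1, 1) and form L = D - A. The smallest Laplacian eigenvalue is always 0. The next one, lambda_2 = 1, measures how hard the graph is to disconnect: larger values mean better connectivity.

1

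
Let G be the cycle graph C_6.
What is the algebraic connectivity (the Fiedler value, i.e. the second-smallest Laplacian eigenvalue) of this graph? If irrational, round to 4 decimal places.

1

The graph has 6 vertices and degree multiset [2, 2, 2, 2, 2, 2]; D is the diagonal matrix of degrees and L = D - A. The sorted Laplacian eigenvalues are [0, 1, 1, 3, 3, 4]; the algebraic connectivity is the second entry, 1. The eigenvalues sum to 12, which equals trace(L) = 2|E|.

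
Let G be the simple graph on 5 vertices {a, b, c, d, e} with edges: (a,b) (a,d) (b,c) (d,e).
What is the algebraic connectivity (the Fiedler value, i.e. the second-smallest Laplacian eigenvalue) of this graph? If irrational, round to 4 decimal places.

0.3820

Each diagonal entry of L is the vertex degree and each off-diagonal entry is -1 where an edge is present, 0 otherwise; in the order [a, b, c, d, e] the diagonal is [2, 2, 1, 2, 1]. Computing the eigenvalues of L and sorting gives [0, 0.3820, 1.3820, 2.6180, 3.6180]. The Fiedler value lambda_2 = 0.3820 is strictly positive, so the graph is connected. The largest eigenvalue, 3.6180, is at most the vertex count 5. By the matrix-tree theorem the graph has (1/5) * product of the nonzero eigenvalues = 1 spanning tree.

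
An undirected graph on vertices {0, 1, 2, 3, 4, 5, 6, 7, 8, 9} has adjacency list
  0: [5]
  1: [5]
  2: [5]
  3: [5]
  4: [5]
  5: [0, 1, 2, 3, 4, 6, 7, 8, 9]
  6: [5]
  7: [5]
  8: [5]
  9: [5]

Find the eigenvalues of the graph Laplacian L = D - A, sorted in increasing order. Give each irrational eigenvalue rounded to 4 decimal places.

[0, 1, 1, 1, 1, 1, 1, 1, 1, 10]

With the vertex order [0, 1, 2, 3, 4, 5, 6, 7, 8, 9], the degrees are [1, 1, 1, 1, 1, 9, 1, 1, 1, 1], giving D = diag(1, 1, 1, 1, 1, 9, 1, 1, 1, 1) and L = D - A. The multiplicity of 0 as a Laplacian eigenvalue equals the number of connected components. The single zero eigenvalue shows the graph is connected.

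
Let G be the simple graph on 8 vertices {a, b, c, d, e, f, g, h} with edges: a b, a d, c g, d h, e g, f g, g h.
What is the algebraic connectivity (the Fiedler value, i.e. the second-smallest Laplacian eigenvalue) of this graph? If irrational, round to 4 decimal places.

0.2023

Each diagonal entry of L is the vertex degree and each off-diagonal entry is -1 where an edge is present, 0 otherwise; in the order [a, b, c, d, e, f, g, h] the diagonal is [2, 1, 1, 2, 1, 1, 4, 2]. The smallest Laplacian eigenvalue is always 0. The next one, lambda_2 = 0.2023, measures how hard the graph is to disconnect: larger values mean better connectivity. The eigenvalues sum to 14, which equals trace(L) = 2|E|.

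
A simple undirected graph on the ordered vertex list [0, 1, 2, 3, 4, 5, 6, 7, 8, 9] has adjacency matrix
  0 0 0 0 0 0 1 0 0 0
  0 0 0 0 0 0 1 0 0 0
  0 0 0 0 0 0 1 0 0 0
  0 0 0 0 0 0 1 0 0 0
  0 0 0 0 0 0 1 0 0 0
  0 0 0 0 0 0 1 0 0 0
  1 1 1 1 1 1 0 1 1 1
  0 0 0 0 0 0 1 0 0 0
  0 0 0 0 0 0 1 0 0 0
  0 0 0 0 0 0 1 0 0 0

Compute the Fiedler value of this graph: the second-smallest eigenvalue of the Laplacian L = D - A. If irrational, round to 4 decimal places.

1

With the vertex order [0, 1, 2, 3, 4, 5, 6, 7, 8, 9], the degrees are [1, 1, 1, 1, 1, 1, 9, 1, 1, 1], giving D = diag(1, 1, 1, 1, 1, 1, 9, 1, 1, 1) and L = D - A. Computing the eigenvalues of L and sorting gives [0, 1, 1, 1, 1, 1, 1, 1, 1, 10]. The Fiedler value lambda_2 = 1 is strictly positive, so the graph is connected. There is one zero in the spectrum, matching the 1 component. The eigenvalues sum to 18, which equals trace(L) = 2|E|.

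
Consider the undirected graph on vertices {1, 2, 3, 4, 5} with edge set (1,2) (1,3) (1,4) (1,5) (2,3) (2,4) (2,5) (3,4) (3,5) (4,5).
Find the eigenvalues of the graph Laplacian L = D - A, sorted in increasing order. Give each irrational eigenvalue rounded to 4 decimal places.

[0, 5, 5, 5, 5]

Reading degrees in the order [1, 2, 3, 4, 5] gives [4, 4, 4, 4, 4]; set D = diag(4, 4, 4, 4, 4) and form L = D - A. Since every row of L sums to 0, the all-ones vector is in the kernel and 0 is an eigenvalue. By the matrix-tree theorem the graph has (1/5) * product of the nonzero eigenvalues = 125 spanning trees.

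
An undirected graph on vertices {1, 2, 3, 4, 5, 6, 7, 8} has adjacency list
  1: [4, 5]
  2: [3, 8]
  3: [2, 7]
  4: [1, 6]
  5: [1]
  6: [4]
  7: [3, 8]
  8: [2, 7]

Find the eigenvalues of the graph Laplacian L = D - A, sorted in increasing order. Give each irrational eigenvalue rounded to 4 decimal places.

[0, 0, 0.5858, 2, 2, 2, 3.4142, 4]

Each diagonal entry of L is the vertex degree and each off-diagonal entry is -1 where an edge is present, 0 otherwise; in the order [1, 2, 3, 4, 5, 6, 7, 8] the diagonal is [2, 2, 2, 2, 1, 1, 2, 2]. The multiplicity of 0 as a Laplacian eigenvalue equals the number of connected components. The 2 zero eigenvalues correspond to the 2 connected components. The largest eigenvalue, 4, is at most the vertex count 8. The eigenvalues sum to 14, which equals trace(L) = 2|E|.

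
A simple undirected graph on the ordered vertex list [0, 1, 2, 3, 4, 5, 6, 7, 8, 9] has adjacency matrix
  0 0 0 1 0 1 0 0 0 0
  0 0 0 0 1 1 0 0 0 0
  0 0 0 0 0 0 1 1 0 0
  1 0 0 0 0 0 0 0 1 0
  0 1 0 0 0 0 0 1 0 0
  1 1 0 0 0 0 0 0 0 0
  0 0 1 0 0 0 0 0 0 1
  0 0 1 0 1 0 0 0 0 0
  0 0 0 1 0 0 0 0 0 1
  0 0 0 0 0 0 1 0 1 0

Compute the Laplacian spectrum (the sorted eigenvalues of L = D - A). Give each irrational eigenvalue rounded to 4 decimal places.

Each diagonal entry of L is the vertex degree and each off-diagonal entry is -1 where an edge is present, 0 otherwise; in the order [0, 1, 2, 3, 4, 5, 6, 7, 8, 9] the diagonal is [2, 2, 2, 2, 2, 2, 2, 2, 2, 2]. The multiplicity of 0 as a Laplacian eigenvalue equals the number of connected components. The eigenvalues sum to 20, which equals trace(L) = 2|E|. By the matrix-tree theorem the graph has (1/10) * product of the nonzero eigenvalues = 10 spanning trees.

[0, 0.3820, 0.3820, 1.3820, 1.3820, 2.6180, 2.6180, 3.6180, 3.6180, 4]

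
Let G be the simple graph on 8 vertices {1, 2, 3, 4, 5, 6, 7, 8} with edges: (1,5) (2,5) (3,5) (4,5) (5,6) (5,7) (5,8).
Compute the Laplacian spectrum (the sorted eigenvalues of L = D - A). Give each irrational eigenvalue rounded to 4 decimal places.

[0, 1, 1, 1, 1, 1, 1, 8]

Each diagonal entry of L is the vertex degree and each off-diagonal entry is -1 where an edge is present, 0 otherwise; in the order [1, 2, 3, 4, 5, 6, 7, 8] the diagonal is [1, 1, 1, 1, 7, 1, 1, 1]. L is symmetric positive semidefinite, so every eigenvalue is real and nonnegative. There is one zero in the spectrum, matching the 1 component.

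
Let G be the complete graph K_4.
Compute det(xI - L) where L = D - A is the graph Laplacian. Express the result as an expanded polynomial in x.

x^4 - 12x^3 + 48x^2 - 64x

The graph has 4 vertices and degree multiset [3, 3, 3, 3]; D is the diagonal matrix of degrees and L = D - A. The eigenvalues of L are [0, 4, 4, 4]; the characteristic polynomial is the product of (x - lambda_i), which multiplies out to x^4 - 12x^3 + 48x^2 - 64x. The coefficient of x^3 equals -trace(L) = -12, matching the sum of degrees. There is one zero in the spectrum, matching the 1 component. By the matrix-tree theorem the graph has (1/4) * product of the nonzero eigenvalues = 16 spanning trees.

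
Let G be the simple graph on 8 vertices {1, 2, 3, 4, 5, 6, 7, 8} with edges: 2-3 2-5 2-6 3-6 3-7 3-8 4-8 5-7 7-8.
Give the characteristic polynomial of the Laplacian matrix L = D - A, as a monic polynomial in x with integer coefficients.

x^8 - 18x^7 + 127x^6 - 444x^5 + 798x^4 - 684x^3 + 210x^2

With the vertex order [1, 2, 3, 4, 5, 6, 7, 8], the degrees are [0, 3, 4, 1, 2, 2, 3, 3], giving D = diag(0, 3, 4, 1, 2, 2, 3, 3) and L = D - A. Computing det(xI - L) by cofactor expansion (or equivalently via sum-over-permutations) gives x^8 - 18x^7 + 127x^6 - 444x^5 + 798x^4 - 684x^3 + 210x^2. Since p(0) = det(-L) = 0, x divides p(x).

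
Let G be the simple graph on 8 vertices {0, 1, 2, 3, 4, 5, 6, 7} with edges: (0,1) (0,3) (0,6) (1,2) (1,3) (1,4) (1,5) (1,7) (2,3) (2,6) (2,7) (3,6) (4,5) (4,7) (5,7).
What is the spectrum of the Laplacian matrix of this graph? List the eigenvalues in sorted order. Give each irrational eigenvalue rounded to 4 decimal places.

Reading degrees in the order [0, 1, 2, 3, 4, 5, 6, 7] gives [3, 6, 4, 4, 3, 3, 3, 4]; set D = diag(3, 6, 4, 4, 3, 3, 3, 4) and form L = D - A. Since every row of L sums to 0, the all-ones vector is in the kernel and 0 is an eigenvalue. By the matrix-tree theorem the graph has (1/8) * product of the nonzero eigenvalues = 1464 spanning trees. The largest eigenvalue, 7.1690, is at most the vertex count 8.

[0, 1.1691, 3.2561, 4, 4, 4.7047, 5.7011, 7.1690]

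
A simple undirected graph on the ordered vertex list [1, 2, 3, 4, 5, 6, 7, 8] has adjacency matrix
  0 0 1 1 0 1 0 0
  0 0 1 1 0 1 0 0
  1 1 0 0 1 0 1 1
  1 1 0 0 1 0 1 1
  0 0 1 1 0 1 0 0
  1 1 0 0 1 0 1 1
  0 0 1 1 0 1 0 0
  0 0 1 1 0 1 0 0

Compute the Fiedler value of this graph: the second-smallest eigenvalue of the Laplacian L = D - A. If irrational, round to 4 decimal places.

3

With the vertex order [1, 2, 3, 4, 5, 6, 7, 8], the degrees are [3, 3, 5, 5, 3, 5, 3, 3], giving D = diag(3, 3, 5, 5, 3, 5, 3, 3) and L = D - A. The smallest Laplacian eigenvalue is always 0. The next one, lambda_2 = 3, measures how hard the graph is to disconnect: larger values mean better connectivity.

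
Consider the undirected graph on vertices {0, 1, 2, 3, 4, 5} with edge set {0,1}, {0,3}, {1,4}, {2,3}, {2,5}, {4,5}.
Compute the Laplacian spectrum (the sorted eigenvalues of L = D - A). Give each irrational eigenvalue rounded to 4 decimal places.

[0, 1, 1, 3, 3, 4]

Each diagonal entry of L is the vertex degree and each off-diagonal entry is -1 where an edge is present, 0 otherwise; in the order [0, 1, 2, 3, 4, 5] the diagonal is [2, 2, 2, 2, 2, 2]. L is symmetric positive semidefinite, so every eigenvalue is real and nonnegative. The largest eigenvalue, 4, is at most the vertex count 6.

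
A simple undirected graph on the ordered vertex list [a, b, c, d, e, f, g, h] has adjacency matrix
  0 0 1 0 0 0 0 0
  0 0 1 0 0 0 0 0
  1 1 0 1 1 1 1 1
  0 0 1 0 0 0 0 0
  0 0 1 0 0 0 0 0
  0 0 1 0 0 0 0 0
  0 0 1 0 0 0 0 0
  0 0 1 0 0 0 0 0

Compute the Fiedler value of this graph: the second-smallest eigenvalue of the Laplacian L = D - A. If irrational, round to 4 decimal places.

1

With the vertex order [a, b, c, d, e, f, g, h], the degrees are [1, 1, 7, 1, 1, 1, 1, 1], giving D = diag(1, 1, 7, 1, 1, 1, 1, 1) and L = D - A. The sorted Laplacian eigenvalues are [0, 1, 1, 1, 1, 1, 1, 8]; the algebraic connectivity is the second entry, 1. There is one zero in the spectrum, matching the 1 component. The largest eigenvalue, 8, is at most the vertex count 8.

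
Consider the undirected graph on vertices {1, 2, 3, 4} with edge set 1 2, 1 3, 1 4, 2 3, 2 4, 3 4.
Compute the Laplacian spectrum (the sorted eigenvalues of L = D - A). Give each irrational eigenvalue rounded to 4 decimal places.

[0, 4, 4, 4]

With the vertex order [1, 2, 3, 4], the degrees are [3, 3, 3, 3], giving D = diag(3, 3, 3, 3) and L = D - A. L is symmetric positive semidefinite, so every eigenvalue is real and nonnegative. The single zero eigenvalue shows the graph is connected. The eigenvalues sum to 12, which equals trace(L) = 2|E|.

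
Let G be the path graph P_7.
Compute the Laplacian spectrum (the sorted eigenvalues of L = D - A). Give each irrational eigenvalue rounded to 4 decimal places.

[0, 0.1981, 0.7530, 1.5550, 2.4450, 3.2470, 3.8019]

The graph has 7 vertices and degree multiset [2, 2, 2, 2, 2, 1, 1]; D is the diagonal matrix of degrees and L = D - A. The multiplicity of 0 as a Laplacian eigenvalue equals the number of connected components. The single zero eigenvalue shows the graph is connected. The largest eigenvalue, 3.8019, is at most the vertex count 7.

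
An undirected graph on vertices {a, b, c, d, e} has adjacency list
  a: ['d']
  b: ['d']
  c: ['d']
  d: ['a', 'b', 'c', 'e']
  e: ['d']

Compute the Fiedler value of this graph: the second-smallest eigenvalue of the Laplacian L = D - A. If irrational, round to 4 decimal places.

1

With the vertex order [a, b, c, d, e], the degrees are [1, 1, 1, 4, 1], giving D = diag(1, 1, 1, 4, 1) and L = D - A. Computing the eigenvalues of L and sorting gives [0, 1, 1, 1, 5]. The Fiedler value lambda_2 = 1 is strictly positive, so the graph is connected. The eigenvalues sum to 8, which equals trace(L) = 2|E|. The largest eigenvalue, 5, is at most the vertex count 5.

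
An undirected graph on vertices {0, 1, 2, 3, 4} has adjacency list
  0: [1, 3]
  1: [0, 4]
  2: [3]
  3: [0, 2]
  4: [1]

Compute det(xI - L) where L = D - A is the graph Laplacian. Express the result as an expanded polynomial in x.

Each diagonal entry of L is the vertex degree and each off-diagonal entry is -1 where an edge is present, 0 otherwise; in the order [0, 1, 2, 3, 4] the diagonal is [2, 2, 1, 2, 1]. Computing det(xI - L) by cofactor expansion (or equivalently via sum-over-permutations) gives x^5 - 8x^4 + 21x^3 - 20x^2 + 5x. The constant term is 0 because L is singular (the all-ones vector lies in its kernel).

x^5 - 8x^4 + 21x^3 - 20x^2 + 5x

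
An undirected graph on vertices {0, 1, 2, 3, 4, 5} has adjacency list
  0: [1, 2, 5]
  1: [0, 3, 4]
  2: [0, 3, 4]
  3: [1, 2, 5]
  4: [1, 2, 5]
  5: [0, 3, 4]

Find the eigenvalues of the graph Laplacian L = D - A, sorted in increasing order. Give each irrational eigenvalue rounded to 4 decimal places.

With the vertex order [0, 1, 2, 3, 4, 5], the degrees are [3, 3, 3, 3, 3, 3], giving D = diag(3, 3, 3, 3, 3, 3) and L = D - A. The multiplicity of 0 as a Laplacian eigenvalue equals the number of connected components. The eigenvalues sum to 18, which equals trace(L) = 2|E|. By the matrix-tree theorem the graph has (1/6) * product of the nonzero eigenvalues = 81 spanning trees.

[0, 3, 3, 3, 3, 6]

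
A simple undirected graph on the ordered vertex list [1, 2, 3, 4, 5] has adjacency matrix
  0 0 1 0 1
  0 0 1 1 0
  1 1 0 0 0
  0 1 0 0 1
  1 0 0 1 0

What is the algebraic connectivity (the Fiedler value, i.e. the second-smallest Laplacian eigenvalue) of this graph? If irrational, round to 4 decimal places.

Each diagonal entry of L is the vertex degree and each off-diagonal entry is -1 where an edge is present, 0 otherwise; in the order [1, 2, 3, 4, 5] the diagonal is [2, 2, 2, 2, 2]. The smallest Laplacian eigenvalue is always 0. The next one, lambda_2 = 1.3820, measures how hard the graph is to disconnect: larger values mean better connectivity. There is one zero in the spectrum, matching the 1 component.

1.3820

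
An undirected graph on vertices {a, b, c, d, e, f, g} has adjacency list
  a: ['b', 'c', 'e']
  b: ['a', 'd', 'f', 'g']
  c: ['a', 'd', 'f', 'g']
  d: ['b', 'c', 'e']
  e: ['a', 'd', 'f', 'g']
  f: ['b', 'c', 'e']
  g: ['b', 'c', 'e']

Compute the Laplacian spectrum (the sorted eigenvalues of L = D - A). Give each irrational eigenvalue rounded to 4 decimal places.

With the vertex order [a, b, c, d, e, f, g], the degrees are [3, 4, 4, 3, 4, 3, 3], giving D = diag(3, 4, 4, 3, 4, 3, 3) and L = D - A. Since every row of L sums to 0, the all-ones vector is in the kernel and 0 is an eigenvalue. The eigenvalues sum to 24, which equals trace(L) = 2|E|. There is one zero in the spectrum, matching the 1 component.

[0, 3, 3, 3, 4, 4, 7]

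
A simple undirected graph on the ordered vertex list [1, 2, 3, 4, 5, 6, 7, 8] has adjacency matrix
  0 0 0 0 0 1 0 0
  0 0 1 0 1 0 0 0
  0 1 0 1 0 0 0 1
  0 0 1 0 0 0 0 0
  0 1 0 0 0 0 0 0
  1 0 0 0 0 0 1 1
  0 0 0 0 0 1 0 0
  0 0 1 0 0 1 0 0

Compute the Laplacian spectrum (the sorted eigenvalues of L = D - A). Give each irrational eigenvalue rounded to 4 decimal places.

[0, 0.2137, 0.6177, 1, 1.4977, 2.3537, 3.8408, 4.4763]

Each diagonal entry of L is the vertex degree and each off-diagonal entry is -1 where an edge is present, 0 otherwise; in the order [1, 2, 3, 4, 5, 6, 7, 8] the diagonal is [1, 2, 3, 1, 1, 3, 1, 2]. L is symmetric positive semidefinite, so every eigenvalue is real and nonnegative.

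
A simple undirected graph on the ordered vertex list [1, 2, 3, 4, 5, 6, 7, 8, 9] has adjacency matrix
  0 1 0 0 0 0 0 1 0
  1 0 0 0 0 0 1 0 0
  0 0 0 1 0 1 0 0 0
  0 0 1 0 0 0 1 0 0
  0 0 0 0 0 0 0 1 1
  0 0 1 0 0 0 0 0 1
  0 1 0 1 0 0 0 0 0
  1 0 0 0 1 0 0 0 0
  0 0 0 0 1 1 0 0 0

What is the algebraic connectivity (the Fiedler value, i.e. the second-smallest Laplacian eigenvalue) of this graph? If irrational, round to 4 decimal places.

0.4679

With the vertex order [1, 2, 3, 4, 5, 6, 7, 8, 9], the degrees are [2, 2, 2, 2, 2, 2, 2, 2, 2], giving D = diag(2, 2, 2, 2, 2, 2, 2, 2, 2) and L = D - A. The smallest Laplacian eigenvalue is always 0. The next one, lambda_2 = 0.4679, measures how hard the graph is to disconnect: larger values mean better connectivity.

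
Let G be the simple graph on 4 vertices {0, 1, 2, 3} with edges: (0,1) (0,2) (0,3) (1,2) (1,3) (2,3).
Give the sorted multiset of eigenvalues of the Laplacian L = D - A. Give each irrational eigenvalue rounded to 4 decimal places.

With the vertex order [0, 1, 2, 3], the degrees are [3, 3, 3, 3], giving D = diag(3, 3, 3, 3) and L = D - A. L is symmetric positive semidefinite, so every eigenvalue is real and nonnegative. The single zero eigenvalue shows the graph is connected. The eigenvalues sum to 12, which equals trace(L) = 2|E|.

[0, 4, 4, 4]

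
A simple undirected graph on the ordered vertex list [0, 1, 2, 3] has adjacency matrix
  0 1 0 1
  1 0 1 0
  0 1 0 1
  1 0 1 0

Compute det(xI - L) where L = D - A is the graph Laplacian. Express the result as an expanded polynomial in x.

Each diagonal entry of L is the vertex degree and each off-diagonal entry is -1 where an edge is present, 0 otherwise; in the order [0, 1, 2, 3] the diagonal is [2, 2, 2, 2]. The eigenvalues of L are [0, 2, 2, 4]; the characteristic polynomial is the product of (x - lambda_i), which multiplies out to x^4 - 8x^3 + 20x^2 - 16x. Since p(0) = det(-L) = 0, x divides p(x). The largest eigenvalue, 4, is at most the vertex count 4.

x^4 - 8x^3 + 20x^2 - 16x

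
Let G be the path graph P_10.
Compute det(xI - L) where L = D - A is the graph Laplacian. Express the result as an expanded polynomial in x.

The graph has 10 vertices and degree multiset [2, 2, 2, 2, 2, 2, 2, 2, 1, 1]; D is the diagonal matrix of degrees and L = D - A. L has integer entries, so p(x) = det(xI - L) has integer coefficients. Expanding the determinant yields x^10 - 18x^9 + 136x^8 - 560x^7 + 1365x^6 - 2002x^5 + 1716x^4 - 792x^3 + 165x^2 - 10x. The constant term is 0 because L is singular (the all-ones vector lies in its kernel). By the matrix-tree theorem the graph has (1/10) * product of the nonzero eigenvalues = 1 spanning tree.

x^10 - 18x^9 + 136x^8 - 560x^7 + 1365x^6 - 2002x^5 + 1716x^4 - 792x^3 + 165x^2 - 10x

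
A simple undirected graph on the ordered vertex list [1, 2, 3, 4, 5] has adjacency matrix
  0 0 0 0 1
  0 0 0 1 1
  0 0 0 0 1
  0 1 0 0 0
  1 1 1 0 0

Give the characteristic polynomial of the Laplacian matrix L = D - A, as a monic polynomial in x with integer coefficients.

x^5 - 8x^4 + 20x^3 - 18x^2 + 5x

Reading degrees in the order [1, 2, 3, 4, 5] gives [1, 2, 1, 1, 3]; set D = diag(1, 2, 1, 1, 3) and form L = D - A. Computing det(xI - L) by cofactor expansion (or equivalently via sum-over-permutations) gives x^5 - 8x^4 + 20x^3 - 18x^2 + 5x. Since p(0) = det(-L) = 0, x divides p(x).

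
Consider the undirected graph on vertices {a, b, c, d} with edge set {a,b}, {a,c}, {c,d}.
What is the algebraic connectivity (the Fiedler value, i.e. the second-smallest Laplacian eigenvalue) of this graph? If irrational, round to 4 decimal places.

With the vertex order [a, b, c, d], the degrees are [2, 1, 2, 1], giving D = diag(2, 1, 2, 1) and L = D - A. Computing the eigenvalues of L and sorting gives [0, 0.5858, 2, 3.4142]. The Fiedler value lambda_2 = 0.5858 is strictly positive, so the graph is connected. The eigenvalues sum to 6, which equals trace(L) = 2|E|. There is one zero in the spectrum, matching the 1 component.

0.5858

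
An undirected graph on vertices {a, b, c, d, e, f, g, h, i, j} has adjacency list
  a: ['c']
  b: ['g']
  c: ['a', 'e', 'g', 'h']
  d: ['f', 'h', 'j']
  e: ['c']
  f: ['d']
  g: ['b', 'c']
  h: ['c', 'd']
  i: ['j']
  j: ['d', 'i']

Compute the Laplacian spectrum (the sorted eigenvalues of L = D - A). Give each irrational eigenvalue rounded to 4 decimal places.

[0, 0.1626, 0.5188, 0.6270, 1, 1.5072, 2.3111, 2.5027, 4.1701, 5.2005]

Each diagonal entry of L is the vertex degree and each off-diagonal entry is -1 where an edge is present, 0 otherwise; in the order [a, b, c, d, e, f, g, h, i, j] the diagonal is [1, 1, 4, 3, 1, 1, 2, 2, 1, 2]. Diagonalising L (or applying a numerical eigensolver to the 10x10 matrix) gives the spectrum above. The single zero eigenvalue shows the graph is connected.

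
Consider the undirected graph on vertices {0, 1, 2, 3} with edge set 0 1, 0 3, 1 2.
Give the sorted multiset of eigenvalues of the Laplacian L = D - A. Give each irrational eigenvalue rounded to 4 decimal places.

[0, 0.5858, 2, 3.4142]

Reading degrees in the order [0, 1, 2, 3] gives [2, 2, 1, 1]; set D = diag(2, 2, 1, 1) and form L = D - A. Since every row of L sums to 0, the all-ones vector is in the kernel and 0 is an eigenvalue. The single zero eigenvalue shows the graph is connected. The eigenvalues sum to 6, which equals trace(L) = 2|E|. There is one zero in the spectrum, matching the 1 component.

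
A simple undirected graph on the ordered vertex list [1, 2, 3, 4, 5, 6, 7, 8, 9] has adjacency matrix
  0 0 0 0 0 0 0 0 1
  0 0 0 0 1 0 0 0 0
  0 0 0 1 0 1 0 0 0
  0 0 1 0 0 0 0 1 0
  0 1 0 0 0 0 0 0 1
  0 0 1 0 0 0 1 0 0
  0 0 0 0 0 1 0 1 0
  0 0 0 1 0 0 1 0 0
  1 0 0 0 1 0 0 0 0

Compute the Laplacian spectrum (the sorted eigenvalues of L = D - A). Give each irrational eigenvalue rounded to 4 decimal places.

[0, 0, 0.5858, 1.3820, 1.3820, 2, 3.4142, 3.6180, 3.6180]

Each diagonal entry of L is the vertex degree and each off-diagonal entry is -1 where an edge is present, 0 otherwise; in the order [1, 2, 3, 4, 5, 6, 7, 8, 9] the diagonal is [1, 1, 2, 2, 2, 2, 2, 2, 2]. The multiplicity of 0 as a Laplacian eigenvalue equals the number of connected components. The 2 zero eigenvalues correspond to the 2 connected components. There are 2 zeros in the spectrum, matching the 2 components. The largest eigenvalue, 3.6180, is at most the vertex count 9.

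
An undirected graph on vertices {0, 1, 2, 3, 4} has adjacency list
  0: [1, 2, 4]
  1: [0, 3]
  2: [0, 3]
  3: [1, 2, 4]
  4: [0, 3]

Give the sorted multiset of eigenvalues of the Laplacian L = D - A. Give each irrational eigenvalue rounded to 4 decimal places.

With the vertex order [0, 1, 2, 3, 4], the degrees are [3, 2, 2, 3, 2], giving D = diag(3, 2, 2, 3, 2) and L = D - A. L is symmetric positive semidefinite, so every eigenvalue is real and nonnegative. By the matrix-tree theorem the graph has (1/5) * product of the nonzero eigenvalues = 12 spanning trees.

[0, 2, 2, 3, 5]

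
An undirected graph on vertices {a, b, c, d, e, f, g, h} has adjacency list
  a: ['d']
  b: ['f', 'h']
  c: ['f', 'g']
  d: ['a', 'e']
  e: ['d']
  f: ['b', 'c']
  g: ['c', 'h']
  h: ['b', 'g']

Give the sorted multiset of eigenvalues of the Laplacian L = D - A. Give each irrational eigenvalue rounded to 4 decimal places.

[0, 0, 1, 1.3820, 1.3820, 3, 3.6180, 3.6180]

Each diagonal entry of L is the vertex degree and each off-diagonal entry is -1 where an edge is present, 0 otherwise; in the order [a, b, c, d, e, f, g, h] the diagonal is [1, 2, 2, 2, 1, 2, 2, 2]. Diagonalising L (or applying a numerical eigensolver to the 8x8 matrix) gives the spectrum above. The 2 zero eigenvalues correspond to the 2 connected components. There are 2 zeros in the spectrum, matching the 2 components.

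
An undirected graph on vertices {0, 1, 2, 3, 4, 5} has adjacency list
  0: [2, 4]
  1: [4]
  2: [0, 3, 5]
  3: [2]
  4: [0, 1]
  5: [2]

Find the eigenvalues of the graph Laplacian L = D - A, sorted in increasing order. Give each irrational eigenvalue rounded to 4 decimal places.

[0, 0.3249, 1, 1.4608, 3, 4.2143]

Each diagonal entry of L is the vertex degree and each off-diagonal entry is -1 where an edge is present, 0 otherwise; in the order [0, 1, 2, 3, 4, 5] the diagonal is [2, 1, 3, 1, 2, 1]. Diagonalising L (or applying a numerical eigensolver to the 6x6 matrix) gives the spectrum above. The single zero eigenvalue shows the graph is connected.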